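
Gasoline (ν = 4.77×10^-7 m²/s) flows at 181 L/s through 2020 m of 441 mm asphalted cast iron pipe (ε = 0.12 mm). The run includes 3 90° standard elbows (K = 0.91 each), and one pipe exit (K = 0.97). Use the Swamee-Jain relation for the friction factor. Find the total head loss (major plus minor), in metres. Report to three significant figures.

H_L ≈ 5.33 m

V = 4Q/(πD²) = 1.185 m/s; V²/2g = 0.07157 m
Re = 1.10×10^6, ε/D = 2.72×10^-4 → f = 0.01544 (Swamee-Jain)
Major: h_f = f(L/D)·V²/2g = 0.01544·4580·0.07157 = 5.061 m
Minor: ΣK = 3.70; h_m = ΣK·V²/2g = 0.2648 m
Total H_L = 5.061 + 0.2648 = 5.326 m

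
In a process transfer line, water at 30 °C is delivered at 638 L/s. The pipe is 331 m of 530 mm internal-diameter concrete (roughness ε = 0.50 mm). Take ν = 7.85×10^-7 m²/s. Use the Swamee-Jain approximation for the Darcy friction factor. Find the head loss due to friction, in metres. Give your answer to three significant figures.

V = 4Q/(πD²) = 4·0.638/(π·0.530²) = 2.892 m/s
Re = VD/ν = 2.892·0.530/7.85×10^-7 = 1.95×10^6 → turbulent
ε/D = 0.50/530 = 9.43×10^-4
Swamee-Jain: f = 0.01959
h_f = f(L/D)V²/(2g) = 0.01959·(331/0.530)·2.892²/(2·9.81) = 5.214 m

h_f ≈ 5.21 m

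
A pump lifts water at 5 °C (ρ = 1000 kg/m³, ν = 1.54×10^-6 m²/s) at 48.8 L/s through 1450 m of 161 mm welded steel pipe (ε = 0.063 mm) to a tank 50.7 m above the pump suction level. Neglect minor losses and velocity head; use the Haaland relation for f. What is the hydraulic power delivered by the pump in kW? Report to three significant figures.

V = 4Q/(πD²) = 2.397 m/s; Re = 2.51×10^5; ε/D = 3.91×10^-4; f = 0.01767
h_f = f(L/D)V²/2g = 46.61 m
Total head H = z + h_f = 50.7 + 46.61 = 97.31 m
P_hyd = ρgQH = 1000·9.81·0.0488·97.31 = 46.58 kW

P_hyd ≈ 46.6 kW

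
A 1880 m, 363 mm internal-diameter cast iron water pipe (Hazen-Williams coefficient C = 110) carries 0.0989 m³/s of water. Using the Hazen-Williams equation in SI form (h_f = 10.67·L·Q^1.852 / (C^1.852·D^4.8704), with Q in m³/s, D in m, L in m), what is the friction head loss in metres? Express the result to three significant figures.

h_f ≈ 6.37 m

h_f = 10.67·1880·0.0989^1.852 / (110^1.852·0.363^4.8704) = 6.371 m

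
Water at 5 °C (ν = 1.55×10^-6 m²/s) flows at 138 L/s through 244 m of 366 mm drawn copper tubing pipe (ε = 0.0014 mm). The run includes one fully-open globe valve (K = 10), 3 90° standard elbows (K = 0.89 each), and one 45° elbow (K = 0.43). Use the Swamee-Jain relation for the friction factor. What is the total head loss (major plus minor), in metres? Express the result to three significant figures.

V = 4Q/(πD²) = 1.312 m/s; V²/2g = 0.08769 m
Re = 3.10×10^5, ε/D = 3.83×10^-6 → f = 0.01433 (Swamee-Jain)
Major: h_f = f(L/D)·V²/2g = 0.01433·666.7·0.08769 = 0.8380 m
Minor: ΣK = 13.1; h_m = ΣK·V²/2g = 1.149 m
Total H_L = 0.8380 + 1.149 = 1.987 m

H_L ≈ 1.99 m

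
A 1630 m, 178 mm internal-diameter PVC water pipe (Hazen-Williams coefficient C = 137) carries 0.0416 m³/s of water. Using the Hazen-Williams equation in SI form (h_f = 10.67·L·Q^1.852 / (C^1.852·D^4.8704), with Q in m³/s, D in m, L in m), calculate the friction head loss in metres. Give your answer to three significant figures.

h_f = 10.67·1630·0.0416^1.852 / (137^1.852·0.178^4.8704) = 23.79 m

h_f ≈ 23.8 m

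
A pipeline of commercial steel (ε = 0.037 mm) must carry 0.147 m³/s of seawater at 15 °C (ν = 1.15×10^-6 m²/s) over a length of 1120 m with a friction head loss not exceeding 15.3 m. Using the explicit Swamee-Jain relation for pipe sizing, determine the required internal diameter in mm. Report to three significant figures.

D ≈ 289 mm

Swamee-Jain (Type III): D = 0.66·[ε^1.25·(LQ²/(gh_f))^4.75 + ν·Q^9.4·(L/(gh_f))^5.2]^0.04
LQ²/(gh_f) = 0.1612; L/(gh_f) = 7.462
Term 1 = ε^1.25·(…)^4.75 = 4.96×10^-10; Term 2 = ν·Q^9.4·(…)^5.2 = 5.92×10^-10
D = 0.66·(4.96×10^-10 + 5.92×10^-10)^0.04 = 0.2891 m = 289 mm
Check: V = 2.24 m/s, Re = 5.63×10^5, f = 0.01461, h_f = 14.5 m ≈ 15.3 m ✓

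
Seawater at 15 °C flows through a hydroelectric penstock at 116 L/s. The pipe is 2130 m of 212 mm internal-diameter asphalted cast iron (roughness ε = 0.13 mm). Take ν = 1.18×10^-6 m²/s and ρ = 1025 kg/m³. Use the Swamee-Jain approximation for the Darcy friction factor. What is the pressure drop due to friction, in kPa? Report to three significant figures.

Δp ≈ 1020 kPa

V = 4Q/(πD²) = 4·0.116/(π·0.212²) = 3.286 m/s
Re = VD/ν = 3.286·0.212/1.18×10^-6 = 5.90×10^5 → turbulent
ε/D = 0.13/212 = 6.13×10^-4
Swamee-Jain: f = 0.01832
h_f = f(L/D)V²/(2g) = 0.01832·(2130/0.212)·3.286²/(2·9.81) = 101.3 m
Δp = ρg·h_f = 1025·9.81·101.3 = 1019 kPa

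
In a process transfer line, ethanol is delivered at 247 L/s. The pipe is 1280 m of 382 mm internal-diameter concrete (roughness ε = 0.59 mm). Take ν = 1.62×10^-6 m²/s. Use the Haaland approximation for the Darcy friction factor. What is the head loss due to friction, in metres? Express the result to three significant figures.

V = 4Q/(πD²) = 4·0.247/(π·0.382²) = 2.155 m/s
Re = VD/ν = 2.155·0.382/1.62×10^-6 = 5.08×10^5 → turbulent
ε/D = 0.59/382 = 0.00154
Haaland: f = 0.02231
h_f = f(L/D)V²/(2g) = 0.02231·(1280/0.382)·2.155²/(2·9.81) = 17.70 m

h_f ≈ 17.7 m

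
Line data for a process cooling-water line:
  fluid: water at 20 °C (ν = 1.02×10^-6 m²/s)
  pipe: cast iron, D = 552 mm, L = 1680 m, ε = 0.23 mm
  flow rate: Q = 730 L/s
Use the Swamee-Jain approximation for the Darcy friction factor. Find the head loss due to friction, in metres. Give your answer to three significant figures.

h_f ≈ 23.8 m

V = 4Q/(πD²) = 4·0.730/(π·0.552²) = 3.050 m/s
Re = VD/ν = 3.050·0.552/1.02×10^-6 = 1.65×10^6 → turbulent
ε/D = 0.23/552 = 4.17×10^-4
Swamee-Jain: f = 0.01647
h_f = f(L/D)V²/(2g) = 0.01647·(1680/0.552)·3.050²/(2·9.81) = 23.78 m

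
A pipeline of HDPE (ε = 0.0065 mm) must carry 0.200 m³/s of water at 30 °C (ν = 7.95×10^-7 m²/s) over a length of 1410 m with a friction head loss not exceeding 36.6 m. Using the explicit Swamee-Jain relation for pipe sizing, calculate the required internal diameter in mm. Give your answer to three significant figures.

D ≈ 275 mm

Swamee-Jain (Type III): D = 0.66·[ε^1.25·(LQ²/(gh_f))^4.75 + ν·Q^9.4·(L/(gh_f))^5.2]^0.04
LQ²/(gh_f) = 0.1571; L/(gh_f) = 3.927
Term 1 = ε^1.25·(…)^4.75 = 4.99×10^-11; Term 2 = ν·Q^9.4·(…)^5.2 = 2.63×10^-10
D = 0.66·(4.99×10^-11 + 2.63×10^-10)^0.04 = 0.2750 m = 275 mm
Check: V = 3.37 m/s, Re = 1.16×10^6, f = 0.01192, h_f = 35.3 m ≈ 36.6 m ✓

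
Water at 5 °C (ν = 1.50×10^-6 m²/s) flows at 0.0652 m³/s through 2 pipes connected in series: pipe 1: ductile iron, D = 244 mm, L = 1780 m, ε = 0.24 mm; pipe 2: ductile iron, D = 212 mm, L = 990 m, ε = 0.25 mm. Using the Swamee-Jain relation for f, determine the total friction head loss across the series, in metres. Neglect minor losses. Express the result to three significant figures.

Pipe 1: V = 1.394 m/s, Re = 2.27×10^5, ε/D = 9.84×10^-4, f = 0.02097, h_1 = f(L/D)V²/2g = 15.16 m
Pipe 2: V = 1.847 m/s, Re = 2.61×10^5, ε/D = 0.00118, f = 0.02159, h_2 = f(L/D)V²/2g = 17.53 m
Series → Q common, losses add: H = Σh = 32.69 m

H ≈ 32.7 m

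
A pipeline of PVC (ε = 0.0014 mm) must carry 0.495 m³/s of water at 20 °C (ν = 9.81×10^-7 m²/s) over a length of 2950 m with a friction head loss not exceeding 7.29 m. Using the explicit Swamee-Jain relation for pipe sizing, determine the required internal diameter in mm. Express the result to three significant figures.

D ≈ 632 mm

Swamee-Jain (Type III): D = 0.66·[ε^1.25·(LQ²/(gh_f))^4.75 + ν·Q^9.4·(L/(gh_f))^5.2]^0.04
LQ²/(gh_f) = 10.11; L/(gh_f) = 41.25
Term 1 = ε^1.25·(…)^4.75 = 0.00285; Term 2 = ν·Q^9.4·(…)^5.2 = 0.332
D = 0.66·(0.00285 + 0.332)^0.04 = 0.6317 m = 632 mm
Check: V = 1.58 m/s, Re = 1.02×10^6, f = 0.01163, h_f = 6.90 m ≈ 7.29 m ✓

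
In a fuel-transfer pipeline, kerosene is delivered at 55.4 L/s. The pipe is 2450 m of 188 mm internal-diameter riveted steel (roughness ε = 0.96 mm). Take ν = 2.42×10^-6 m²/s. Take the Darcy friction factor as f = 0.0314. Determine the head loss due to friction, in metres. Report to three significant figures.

V = 4Q/(πD²) = 4·0.0554/(π·0.188²) = 1.996 m/s
h_f = f(L/D)V²/(2g) = 0.03140·(2450/0.188)·1.996²/(2·9.81) = 83.07 m

h_f ≈ 83.1 m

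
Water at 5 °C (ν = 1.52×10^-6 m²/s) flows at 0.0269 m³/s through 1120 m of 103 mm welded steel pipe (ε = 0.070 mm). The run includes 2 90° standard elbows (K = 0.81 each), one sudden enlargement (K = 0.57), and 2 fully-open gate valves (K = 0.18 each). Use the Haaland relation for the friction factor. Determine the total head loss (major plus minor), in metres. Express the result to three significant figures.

V = 4Q/(πD²) = 3.228 m/s; V²/2g = 0.5312 m
Re = 2.19×10^5, ε/D = 6.80×10^-4 → f = 0.01941 (Haaland)
Major: h_f = f(L/D)·V²/2g = 0.01941·10874·0.5312 = 112.1 m
Minor: ΣK = 2.55; h_m = ΣK·V²/2g = 1.355 m
Total H_L = 112.1 + 1.355 = 113.5 m

H_L ≈ 113 m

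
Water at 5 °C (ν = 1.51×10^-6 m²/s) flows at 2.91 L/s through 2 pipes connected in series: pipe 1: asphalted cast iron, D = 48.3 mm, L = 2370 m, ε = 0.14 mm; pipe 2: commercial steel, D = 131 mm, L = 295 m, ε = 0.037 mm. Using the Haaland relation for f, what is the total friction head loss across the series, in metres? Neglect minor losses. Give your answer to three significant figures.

H ≈ 178 m

Pipe 1: V = 1.588 m/s, Re = 5.08×10^4, ε/D = 0.00290, f = 0.02821, h_1 = f(L/D)V²/2g = 178.0 m
Pipe 2: V = 0.2159 m/s, Re = 1.87×10^4, ε/D = 2.82×10^-4, f = 0.02665, h_2 = f(L/D)V²/2g = 0.1426 m
Series → Q common, losses add: H = Σh = 178.1 m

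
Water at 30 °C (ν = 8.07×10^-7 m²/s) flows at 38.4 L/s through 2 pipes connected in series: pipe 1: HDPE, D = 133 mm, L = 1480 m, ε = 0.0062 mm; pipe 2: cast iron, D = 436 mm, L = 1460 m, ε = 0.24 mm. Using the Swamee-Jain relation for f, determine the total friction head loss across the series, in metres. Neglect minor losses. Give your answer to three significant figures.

Pipe 1: V = 2.764 m/s, Re = 4.56×10^5, ε/D = 4.66×10^-5, f = 0.01398, h_1 = f(L/D)V²/2g = 60.56 m
Pipe 2: V = 0.2572 m/s, Re = 1.39×10^5, ε/D = 5.50×10^-4, f = 0.01987, h_2 = f(L/D)V²/2g = 0.2243 m
Series → Q common, losses add: H = Σh = 60.78 m

H ≈ 60.8 m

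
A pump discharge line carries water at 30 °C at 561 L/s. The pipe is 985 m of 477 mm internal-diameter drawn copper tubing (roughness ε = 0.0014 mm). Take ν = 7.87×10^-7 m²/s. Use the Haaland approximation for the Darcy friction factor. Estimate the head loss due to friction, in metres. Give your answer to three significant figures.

V = 4Q/(πD²) = 4·0.561/(π·0.477²) = 3.139 m/s
Re = VD/ν = 3.139·0.477/7.87×10^-7 = 1.90×10^6 → turbulent
ε/D = 0.0014/477 = 2.94×10^-6
Haaland: f = 0.01050
h_f = f(L/D)V²/(2g) = 0.01050·(985/0.477)·3.139²/(2·9.81) = 10.90 m

h_f ≈ 10.9 m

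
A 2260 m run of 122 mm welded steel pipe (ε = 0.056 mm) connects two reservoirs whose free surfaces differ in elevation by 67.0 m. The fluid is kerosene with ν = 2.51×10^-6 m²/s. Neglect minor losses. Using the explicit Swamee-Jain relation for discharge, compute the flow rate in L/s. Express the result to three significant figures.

Swamee-Jain (Type II): Q = -0.965·√(gD⁵h_f/L)·ln[ε/(3.7D) + √(3.17ν²L/(gD³h_f))]
√(gD⁵h_f/L) = √(9.81·0.122⁵·67.0/2260) = 0.002804
ε/(3.7D) = 1.24×10^-4; √(3.17ν²L/(gD³h_f)) = 1.94×10^-4
Q = -0.965·0.002804·ln(3.185×10^-4) = 0.02178 m³/s
Check: V = 1.86 m/s, Re = 9.06×10^4, f = 0.02051, h_f = 67.2 m ≈ 67.0 m ✓

Q ≈ 21.8 L/s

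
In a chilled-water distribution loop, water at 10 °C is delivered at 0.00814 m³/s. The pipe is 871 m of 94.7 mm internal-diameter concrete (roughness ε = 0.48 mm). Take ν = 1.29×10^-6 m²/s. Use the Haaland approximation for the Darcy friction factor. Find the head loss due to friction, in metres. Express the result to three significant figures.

h_f ≈ 19.7 m

V = 4Q/(πD²) = 4·0.00814/(π·0.0947²) = 1.156 m/s
Re = VD/ν = 1.156·0.0947/1.29×10^-6 = 8.48×10^4 → turbulent
ε/D = 0.48/94.7 = 0.00507
Haaland: f = 0.03154
h_f = f(L/D)V²/(2g) = 0.03154·(871/0.0947)·1.156²/(2·9.81) = 19.75 m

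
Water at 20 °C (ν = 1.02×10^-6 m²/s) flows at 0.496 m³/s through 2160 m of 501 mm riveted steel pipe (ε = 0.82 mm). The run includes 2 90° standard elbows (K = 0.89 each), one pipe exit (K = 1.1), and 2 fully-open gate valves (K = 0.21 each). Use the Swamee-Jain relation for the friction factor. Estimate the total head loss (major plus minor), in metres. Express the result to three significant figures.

H_L ≈ 32.3 m

V = 4Q/(πD²) = 2.516 m/s; V²/2g = 0.3227 m
Re = 1.24×10^6, ε/D = 0.00164 → f = 0.02246 (Swamee-Jain)
Major: h_f = f(L/D)·V²/2g = 0.02246·4311·0.3227 = 31.25 m
Minor: ΣK = 3.30; h_m = ΣK·V²/2g = 1.065 m
Total H_L = 31.25 + 1.065 = 32.31 m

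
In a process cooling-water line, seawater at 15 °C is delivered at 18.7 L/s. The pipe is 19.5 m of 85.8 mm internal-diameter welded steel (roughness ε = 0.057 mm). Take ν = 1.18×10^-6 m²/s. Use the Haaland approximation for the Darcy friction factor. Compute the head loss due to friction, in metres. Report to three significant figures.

V = 4Q/(πD²) = 4·0.0187/(π·0.0858²) = 3.234 m/s
Re = VD/ν = 3.234·0.0858/1.18×10^-6 = 2.35×10^5 → turbulent
ε/D = 0.057/85.8 = 6.64×10^-4
Haaland: f = 0.01924
h_f = f(L/D)V²/(2g) = 0.01924·(19.5/0.0858)·3.234²/(2·9.81) = 2.332 m

h_f ≈ 2.33 m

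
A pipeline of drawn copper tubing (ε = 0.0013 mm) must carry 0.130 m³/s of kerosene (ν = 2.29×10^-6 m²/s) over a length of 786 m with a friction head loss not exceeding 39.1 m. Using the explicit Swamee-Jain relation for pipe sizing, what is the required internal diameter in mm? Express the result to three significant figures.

Swamee-Jain (Type III): D = 0.66·[ε^1.25·(LQ²/(gh_f))^4.75 + ν·Q^9.4·(L/(gh_f))^5.2]^0.04
LQ²/(gh_f) = 0.03463; L/(gh_f) = 2.049
Term 1 = ε^1.25·(…)^4.75 = 5.07×10^-15; Term 2 = ν·Q^9.4·(…)^5.2 = 4.48×10^-13
D = 0.66·(5.07×10^-15 + 4.48×10^-13)^0.04 = 0.2117 m = 212 mm
Check: V = 3.69 m/s, Re = 3.41×10^5, f = 0.01411, h_f = 36.4 m ≈ 39.1 m ✓

D ≈ 212 mm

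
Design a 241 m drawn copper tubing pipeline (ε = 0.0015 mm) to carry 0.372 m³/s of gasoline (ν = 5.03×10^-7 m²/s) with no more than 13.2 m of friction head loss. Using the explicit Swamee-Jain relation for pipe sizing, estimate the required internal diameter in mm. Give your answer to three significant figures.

Swamee-Jain (Type III): D = 0.66·[ε^1.25·(LQ²/(gh_f))^4.75 + ν·Q^9.4·(L/(gh_f))^5.2]^0.04
LQ²/(gh_f) = 0.2575; L/(gh_f) = 1.861
Term 1 = ε^1.25·(…)^4.75 = 8.35×10^-11; Term 2 = ν·Q^9.4·(…)^5.2 = 1.17×10^-9
D = 0.66·(8.35×10^-11 + 1.17×10^-9)^0.04 = 0.2907 m = 291 mm
Check: V = 5.60 m/s, Re = 3.24×10^6, f = 0.009880, h_f = 13.1 m ≈ 13.2 m ✓

D ≈ 291 mm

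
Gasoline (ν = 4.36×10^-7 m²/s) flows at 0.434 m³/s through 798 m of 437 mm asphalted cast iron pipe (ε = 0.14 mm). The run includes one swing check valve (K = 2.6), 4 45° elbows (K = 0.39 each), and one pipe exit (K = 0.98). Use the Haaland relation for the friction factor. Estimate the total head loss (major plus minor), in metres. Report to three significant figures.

V = 4Q/(πD²) = 2.894 m/s; V²/2g = 0.4268 m
Re = 2.90×10^6, ε/D = 3.20×10^-4 → f = 0.01540 (Haaland)
Major: h_f = f(L/D)·V²/2g = 0.01540·1826·0.4268 = 12.00 m
Minor: ΣK = 5.14; h_m = ΣK·V²/2g = 2.194 m
Total H_L = 12.00 + 2.194 = 14.19 m

H_L ≈ 14.2 m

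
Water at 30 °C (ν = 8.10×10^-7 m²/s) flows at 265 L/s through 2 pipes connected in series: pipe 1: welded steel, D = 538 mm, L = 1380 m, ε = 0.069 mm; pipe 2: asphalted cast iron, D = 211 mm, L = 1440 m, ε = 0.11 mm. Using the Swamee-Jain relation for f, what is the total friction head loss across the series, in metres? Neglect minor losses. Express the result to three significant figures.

Pipe 1: V = 1.166 m/s, Re = 7.74×10^5, ε/D = 1.28×10^-4, f = 0.01419, h_1 = f(L/D)V²/2g = 2.521 m
Pipe 2: V = 7.579 m/s, Re = 1.97×10^6, ε/D = 5.21×10^-4, f = 0.01718, h_2 = f(L/D)V²/2g = 343.3 m
Series → Q common, losses add: H = Σh = 345.8 m

H ≈ 346 m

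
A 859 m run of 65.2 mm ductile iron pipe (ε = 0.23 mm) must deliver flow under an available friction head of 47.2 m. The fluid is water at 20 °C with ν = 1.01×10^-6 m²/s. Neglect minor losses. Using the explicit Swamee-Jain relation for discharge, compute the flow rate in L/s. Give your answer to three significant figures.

Swamee-Jain (Type II): Q = -0.965·√(gD⁵h_f/L)·ln[ε/(3.7D) + √(3.17ν²L/(gD³h_f))]
√(gD⁵h_f/L) = √(9.81·0.0652⁵·47.2/859) = 7.969×10^-4
ε/(3.7D) = 9.53×10^-4; √(3.17ν²L/(gD³h_f)) = 1.47×10^-4
Q = -0.965·7.969×10^-4·ln(0.001101) = 0.005239 m³/s
Check: V = 1.57 m/s, Re = 1.01×10^5, f = 0.02881, h_f = 47.6 m ≈ 47.2 m ✓

Q ≈ 5.24 L/s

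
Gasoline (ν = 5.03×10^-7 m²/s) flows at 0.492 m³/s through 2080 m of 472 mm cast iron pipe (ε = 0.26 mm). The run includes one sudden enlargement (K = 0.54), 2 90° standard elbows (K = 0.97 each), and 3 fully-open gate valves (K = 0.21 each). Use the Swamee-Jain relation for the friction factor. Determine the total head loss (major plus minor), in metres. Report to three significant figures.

V = 4Q/(πD²) = 2.812 m/s; V²/2g = 0.4030 m
Re = 2.64×10^6, ε/D = 5.51×10^-4 → f = 0.01731 (Swamee-Jain)
Major: h_f = f(L/D)·V²/2g = 0.01731·4407·0.4030 = 30.74 m
Minor: ΣK = 3.11; h_m = ΣK·V²/2g = 1.253 m
Total H_L = 30.74 + 1.253 = 32.00 m

H_L ≈ 32.0 m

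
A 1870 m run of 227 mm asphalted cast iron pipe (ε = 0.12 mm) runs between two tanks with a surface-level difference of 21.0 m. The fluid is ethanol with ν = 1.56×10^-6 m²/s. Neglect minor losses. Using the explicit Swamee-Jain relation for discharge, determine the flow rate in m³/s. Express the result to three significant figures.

Q ≈ 0.0662 m³/s

Swamee-Jain (Type II): Q = -0.965·√(gD⁵h_f/L)·ln[ε/(3.7D) + √(3.17ν²L/(gD³h_f))]
√(gD⁵h_f/L) = √(9.81·0.227⁵·21.0/1870) = 0.008149
ε/(3.7D) = 1.43×10^-4; √(3.17ν²L/(gD³h_f)) = 7.74×10^-5
Q = -0.965·0.008149·ln(2.202×10^-4) = 0.06622 m³/s
Check: V = 1.64 m/s, Re = 2.38×10^5, f = 0.01881, h_f = 21.1 m ≈ 21.0 m ✓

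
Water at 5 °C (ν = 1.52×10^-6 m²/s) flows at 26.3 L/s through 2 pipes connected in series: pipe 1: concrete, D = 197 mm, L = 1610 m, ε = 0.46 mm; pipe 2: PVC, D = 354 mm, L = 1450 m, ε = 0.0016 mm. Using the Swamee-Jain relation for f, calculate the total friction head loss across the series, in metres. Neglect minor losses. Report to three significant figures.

Pipe 1: V = 0.8628 m/s, Re = 1.12×10^5, ε/D = 0.00234, f = 0.02602, h_1 = f(L/D)V²/2g = 8.070 m
Pipe 2: V = 0.2672 m/s, Re = 6.22×10^4, ε/D = 4.52×10^-6, f = 0.01979, h_2 = f(L/D)V²/2g = 0.2951 m
Series → Q common, losses add: H = Σh = 8.365 m

H ≈ 8.37 m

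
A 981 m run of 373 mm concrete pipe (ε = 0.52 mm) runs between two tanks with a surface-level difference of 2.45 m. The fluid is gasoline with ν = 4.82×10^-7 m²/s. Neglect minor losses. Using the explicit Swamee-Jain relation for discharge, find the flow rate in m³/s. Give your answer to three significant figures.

Swamee-Jain (Type II): Q = -0.965·√(gD⁵h_f/L)·ln[ε/(3.7D) + √(3.17ν²L/(gD³h_f))]
√(gD⁵h_f/L) = √(9.81·0.373⁵·2.45/981) = 0.01330
ε/(3.7D) = 3.77×10^-4; √(3.17ν²L/(gD³h_f)) = 2.41×10^-5
Q = -0.965·0.01330·ln(4.009×10^-4) = 0.1004 m³/s
Check: V = 0.919 m/s, Re = 7.11×10^5, f = 0.02176, h_f = 2.46 m ≈ 2.45 m ✓

Q ≈ 0.100 m³/s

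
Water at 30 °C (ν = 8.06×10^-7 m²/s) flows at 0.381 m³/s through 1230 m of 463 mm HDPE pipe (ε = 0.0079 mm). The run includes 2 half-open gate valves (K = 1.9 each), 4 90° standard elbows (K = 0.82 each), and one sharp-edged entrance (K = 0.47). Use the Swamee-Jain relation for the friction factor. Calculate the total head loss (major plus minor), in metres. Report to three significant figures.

H_L ≈ 10.0 m

V = 4Q/(πD²) = 2.263 m/s; V²/2g = 0.2610 m
Re = 1.30×10^6, ε/D = 1.71×10^-5 → f = 0.01159 (Swamee-Jain)
Major: h_f = f(L/D)·V²/2g = 0.01159·2657·0.2610 = 8.035 m
Minor: ΣK = 7.55; h_m = ΣK·V²/2g = 1.971 m
Total H_L = 8.035 + 1.971 = 10.01 m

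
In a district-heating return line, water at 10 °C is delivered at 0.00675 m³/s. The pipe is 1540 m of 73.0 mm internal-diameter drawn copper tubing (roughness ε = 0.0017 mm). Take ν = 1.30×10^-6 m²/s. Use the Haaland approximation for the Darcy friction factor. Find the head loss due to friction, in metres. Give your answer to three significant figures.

V = 4Q/(πD²) = 4·0.00675/(π·0.0730²) = 1.613 m/s
Re = VD/ν = 1.613·0.0730/1.30×10^-6 = 9.06×10^4 → turbulent
ε/D = 0.0017/73.0 = 2.33×10^-5
Haaland: f = 0.01828
h_f = f(L/D)V²/(2g) = 0.01828·(1540/0.0730)·1.613²/(2·9.81) = 51.13 m

h_f ≈ 51.1 m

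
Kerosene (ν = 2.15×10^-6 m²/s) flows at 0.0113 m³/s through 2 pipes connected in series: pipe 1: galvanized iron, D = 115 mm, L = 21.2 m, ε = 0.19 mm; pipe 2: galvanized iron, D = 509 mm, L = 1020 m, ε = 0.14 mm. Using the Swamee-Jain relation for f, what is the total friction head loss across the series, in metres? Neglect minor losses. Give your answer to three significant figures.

H ≈ 0.293 m

Pipe 1: V = 1.088 m/s, Re = 5.82×10^4, ε/D = 0.00165, f = 0.02553, h_1 = f(L/D)V²/2g = 0.2839 m
Pipe 2: V = 0.05553 m/s, Re = 1.31×10^4, ε/D = 2.75×10^-4, f = 0.02931, h_2 = f(L/D)V²/2g = 0.009234 m
Series → Q common, losses add: H = Σh = 0.2931 m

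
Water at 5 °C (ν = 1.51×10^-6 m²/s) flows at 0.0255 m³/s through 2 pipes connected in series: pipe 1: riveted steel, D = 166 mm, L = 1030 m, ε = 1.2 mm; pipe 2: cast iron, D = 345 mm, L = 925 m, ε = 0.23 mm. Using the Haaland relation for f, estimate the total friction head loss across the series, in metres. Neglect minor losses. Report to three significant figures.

Pipe 1: V = 1.178 m/s, Re = 1.30×10^5, ε/D = 0.00723, f = 0.03466, h_1 = f(L/D)V²/2g = 15.22 m
Pipe 2: V = 0.2728 m/s, Re = 6.23×10^4, ε/D = 6.67×10^-4, f = 0.02202, h_2 = f(L/D)V²/2g = 0.2239 m
Series → Q common, losses add: H = Σh = 15.44 m

H ≈ 15.4 m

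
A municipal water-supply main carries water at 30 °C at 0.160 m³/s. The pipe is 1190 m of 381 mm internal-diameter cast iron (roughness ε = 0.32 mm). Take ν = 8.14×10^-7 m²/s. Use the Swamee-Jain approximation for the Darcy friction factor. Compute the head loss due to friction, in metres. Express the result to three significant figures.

V = 4Q/(πD²) = 4·0.160/(π·0.381²) = 1.403 m/s
Re = VD/ν = 1.403·0.381/8.14×10^-7 = 6.57×10^5 → turbulent
ε/D = 0.32/381 = 8.40×10^-4
Swamee-Jain: f = 0.01946
h_f = f(L/D)V²/(2g) = 0.01946·(1190/0.381)·1.403²/(2·9.81) = 6.101 m

h_f ≈ 6.10 m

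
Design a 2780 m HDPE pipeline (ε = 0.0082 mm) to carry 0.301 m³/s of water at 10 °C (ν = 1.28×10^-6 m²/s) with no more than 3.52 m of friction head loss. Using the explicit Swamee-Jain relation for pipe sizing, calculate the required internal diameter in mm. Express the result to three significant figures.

Swamee-Jain (Type III): D = 0.66·[ε^1.25·(LQ²/(gh_f))^4.75 + ν·Q^9.4·(L/(gh_f))^5.2]^0.04
LQ²/(gh_f) = 7.294; L/(gh_f) = 80.51
Term 1 = ε^1.25·(…)^4.75 = 0.00551; Term 2 = ν·Q^9.4·(…)^5.2 = 0.131
D = 0.66·(0.00551 + 0.131)^0.04 = 0.6094 m = 609 mm
Check: V = 1.03 m/s, Re = 4.91×10^5, f = 0.01334, h_f = 3.30 m ≈ 3.52 m ✓

D ≈ 609 mm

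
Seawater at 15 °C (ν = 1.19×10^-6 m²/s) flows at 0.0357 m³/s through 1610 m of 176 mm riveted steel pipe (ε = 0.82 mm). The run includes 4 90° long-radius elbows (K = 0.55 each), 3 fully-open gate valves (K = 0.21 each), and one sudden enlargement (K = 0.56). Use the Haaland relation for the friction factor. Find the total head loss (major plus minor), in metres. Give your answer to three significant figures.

V = 4Q/(πD²) = 1.467 m/s; V²/2g = 0.1098 m
Re = 2.17×10^5, ε/D = 0.00466 → f = 0.03020 (Haaland)
Major: h_f = f(L/D)·V²/2g = 0.03020·9148·0.1098 = 30.32 m
Minor: ΣK = 3.39; h_m = ΣK·V²/2g = 0.3721 m
Total H_L = 30.32 + 0.3721 = 30.70 m

H_L ≈ 30.7 m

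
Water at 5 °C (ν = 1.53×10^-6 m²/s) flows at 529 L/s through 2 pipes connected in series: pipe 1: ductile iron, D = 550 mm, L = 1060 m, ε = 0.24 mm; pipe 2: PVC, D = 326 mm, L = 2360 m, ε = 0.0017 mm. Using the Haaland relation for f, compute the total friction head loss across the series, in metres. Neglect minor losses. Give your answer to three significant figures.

H ≈ 173 m

Pipe 1: V = 2.227 m/s, Re = 8.00×10^5, ε/D = 4.36×10^-4, f = 0.01683, h_1 = f(L/D)V²/2g = 8.197 m
Pipe 2: V = 6.338 m/s, Re = 1.35×10^6, ε/D = 5.21×10^-6, f = 0.01113, h_2 = f(L/D)V²/2g = 165.0 m
Series → Q common, losses add: H = Σh = 173.2 m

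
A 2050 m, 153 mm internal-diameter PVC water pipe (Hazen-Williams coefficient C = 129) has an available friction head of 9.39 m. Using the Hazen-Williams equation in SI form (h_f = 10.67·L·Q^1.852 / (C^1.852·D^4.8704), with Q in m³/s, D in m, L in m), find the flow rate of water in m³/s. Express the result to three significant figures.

Q ≈ 0.0141 m³/s

Rearranging: Q = [h_f·C^1.852·D^4.8704 / (10.67·L)]^(1/1.852)
Q = [9.39·129^1.852·0.153^4.8704 / (10.67·2050)]^0.540 = 0.01407 m³/s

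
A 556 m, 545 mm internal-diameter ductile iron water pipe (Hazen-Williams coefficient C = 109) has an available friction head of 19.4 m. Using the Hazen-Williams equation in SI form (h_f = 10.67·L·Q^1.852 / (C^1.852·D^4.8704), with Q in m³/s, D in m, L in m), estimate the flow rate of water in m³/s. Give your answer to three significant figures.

Rearranging: Q = [h_f·C^1.852·D^4.8704 / (10.67·L)]^(1/1.852)
Q = [19.4·109^1.852·0.545^4.8704 / (10.67·556)]^0.540 = 1.005 m³/s

Q ≈ 1.01 m³/s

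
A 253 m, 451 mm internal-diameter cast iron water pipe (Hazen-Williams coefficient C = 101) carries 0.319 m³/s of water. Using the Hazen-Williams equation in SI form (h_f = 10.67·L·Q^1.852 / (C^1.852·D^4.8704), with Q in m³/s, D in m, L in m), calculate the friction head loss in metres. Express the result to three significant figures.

h_f = 10.67·253·0.319^1.852 / (101^1.852·0.451^4.8704) = 3.052 m

h_f ≈ 3.05 m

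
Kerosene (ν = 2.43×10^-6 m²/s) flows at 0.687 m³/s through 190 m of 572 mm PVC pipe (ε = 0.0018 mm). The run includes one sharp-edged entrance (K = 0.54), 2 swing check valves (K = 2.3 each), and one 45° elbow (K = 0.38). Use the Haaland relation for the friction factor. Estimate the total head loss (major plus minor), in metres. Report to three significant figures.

V = 4Q/(πD²) = 2.673 m/s; V²/2g = 0.3643 m
Re = 6.29×10^5, ε/D = 3.15×10^-6 → f = 0.01258 (Haaland)
Major: h_f = f(L/D)·V²/2g = 0.01258·332.2·0.3643 = 1.522 m
Minor: ΣK = 5.52; h_m = ΣK·V²/2g = 2.011 m
Total H_L = 1.522 + 2.011 = 3.533 m

H_L ≈ 3.53 m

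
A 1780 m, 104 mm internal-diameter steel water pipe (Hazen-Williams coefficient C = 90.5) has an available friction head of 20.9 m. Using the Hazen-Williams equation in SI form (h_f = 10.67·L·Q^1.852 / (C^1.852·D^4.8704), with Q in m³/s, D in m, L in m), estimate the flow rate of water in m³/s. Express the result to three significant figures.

Rearranging: Q = [h_f·C^1.852·D^4.8704 / (10.67·L)]^(1/1.852)
Q = [20.9·90.5^1.852·0.104^4.8704 / (10.67·1780)]^0.540 = 0.005946 m³/s

Q ≈ 0.00595 m³/s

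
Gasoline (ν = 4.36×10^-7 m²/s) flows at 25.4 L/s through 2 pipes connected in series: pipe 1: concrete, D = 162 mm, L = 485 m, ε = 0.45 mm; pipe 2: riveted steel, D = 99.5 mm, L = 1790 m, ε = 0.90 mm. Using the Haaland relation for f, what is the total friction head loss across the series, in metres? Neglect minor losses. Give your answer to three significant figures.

Pipe 1: V = 1.232 m/s, Re = 4.58×10^5, ε/D = 0.00278, f = 0.02594, h_1 = f(L/D)V²/2g = 6.011 m
Pipe 2: V = 3.267 m/s, Re = 7.45×10^5, ε/D = 0.00905, f = 0.03680, h_2 = f(L/D)V²/2g = 360.1 m
Series → Q common, losses add: H = Σh = 366.1 m

H ≈ 366 m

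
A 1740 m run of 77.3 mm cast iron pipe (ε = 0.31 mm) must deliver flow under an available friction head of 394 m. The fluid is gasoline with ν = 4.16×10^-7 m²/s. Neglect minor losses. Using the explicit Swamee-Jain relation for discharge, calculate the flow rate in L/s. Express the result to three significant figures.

Swamee-Jain (Type II): Q = -0.965·√(gD⁵h_f/L)·ln[ε/(3.7D) + √(3.17ν²L/(gD³h_f))]
√(gD⁵h_f/L) = √(9.81·0.0773⁵·394/1740) = 0.002476
ε/(3.7D) = 0.00108; √(3.17ν²L/(gD³h_f)) = 2.31×10^-5
Q = -0.965·0.002476·ln(0.001107) = 0.01626 m³/s
Check: V = 3.47 m/s, Re = 6.44×10^5, f = 0.02870, h_f = 395 m ≈ 394 m ✓

Q ≈ 16.3 L/s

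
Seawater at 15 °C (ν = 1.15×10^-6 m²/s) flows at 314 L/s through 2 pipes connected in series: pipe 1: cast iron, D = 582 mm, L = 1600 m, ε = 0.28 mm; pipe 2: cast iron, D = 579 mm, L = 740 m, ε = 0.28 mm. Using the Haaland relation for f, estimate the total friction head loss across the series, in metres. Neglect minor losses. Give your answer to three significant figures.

Pipe 1: V = 1.180 m/s, Re = 5.97×10^5, ε/D = 4.81×10^-4, f = 0.01732, h_1 = f(L/D)V²/2g = 3.382 m
Pipe 2: V = 1.193 m/s, Re = 6.00×10^5, ε/D = 4.84×10^-4, f = 0.01734, h_2 = f(L/D)V²/2g = 1.606 m
Series → Q common, losses add: H = Σh = 4.988 m

H ≈ 4.99 m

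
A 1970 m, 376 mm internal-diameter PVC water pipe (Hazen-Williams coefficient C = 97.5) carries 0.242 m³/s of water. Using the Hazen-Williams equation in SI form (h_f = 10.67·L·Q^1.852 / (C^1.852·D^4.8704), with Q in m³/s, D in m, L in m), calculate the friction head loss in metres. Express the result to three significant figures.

h_f ≈ 36.9 m

h_f = 10.67·1970·0.242^1.852 / (97.5^1.852·0.376^4.8704) = 36.88 m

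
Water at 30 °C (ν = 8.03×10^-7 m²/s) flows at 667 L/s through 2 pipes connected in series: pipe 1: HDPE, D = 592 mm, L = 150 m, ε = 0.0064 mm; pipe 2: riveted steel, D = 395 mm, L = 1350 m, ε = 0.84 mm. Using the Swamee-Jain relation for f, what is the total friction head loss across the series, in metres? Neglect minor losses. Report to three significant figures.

Pipe 1: V = 2.423 m/s, Re = 1.79×10^6, ε/D = 1.08×10^-5, f = 0.01093, h_1 = f(L/D)V²/2g = 0.8287 m
Pipe 2: V = 5.443 m/s, Re = 2.68×10^6, ε/D = 0.00213, f = 0.02391, h_2 = f(L/D)V²/2g = 123.4 m
Series → Q common, losses add: H = Σh = 124.2 m

H ≈ 124 m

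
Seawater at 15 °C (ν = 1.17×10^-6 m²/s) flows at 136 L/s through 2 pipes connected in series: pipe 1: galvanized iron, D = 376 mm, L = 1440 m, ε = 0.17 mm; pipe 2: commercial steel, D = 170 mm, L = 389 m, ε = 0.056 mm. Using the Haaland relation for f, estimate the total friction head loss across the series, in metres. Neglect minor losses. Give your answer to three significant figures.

Pipe 1: V = 1.225 m/s, Re = 3.94×10^5, ε/D = 4.52×10^-4, f = 0.01748, h_1 = f(L/D)V²/2g = 5.120 m
Pipe 2: V = 5.992 m/s, Re = 8.71×10^5, ε/D = 3.29×10^-4, f = 0.01594, h_2 = f(L/D)V²/2g = 66.76 m
Series → Q common, losses add: H = Σh = 71.88 m

H ≈ 71.9 m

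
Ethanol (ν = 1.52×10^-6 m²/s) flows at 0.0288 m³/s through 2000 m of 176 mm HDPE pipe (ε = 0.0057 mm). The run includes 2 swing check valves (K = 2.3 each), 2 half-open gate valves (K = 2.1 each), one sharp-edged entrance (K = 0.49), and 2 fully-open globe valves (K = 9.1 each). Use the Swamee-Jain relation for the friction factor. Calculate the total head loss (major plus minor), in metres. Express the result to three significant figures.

H_L ≈ 15.7 m

V = 4Q/(πD²) = 1.184 m/s; V²/2g = 0.07143 m
Re = 1.37×10^5, ε/D = 3.24×10^-5 → f = 0.01698 (Swamee-Jain)
Major: h_f = f(L/D)·V²/2g = 0.01698·11364·0.07143 = 13.78 m
Minor: ΣK = 27.5; h_m = ΣK·V²/2g = 1.963 m
Total H_L = 13.78 + 1.963 = 15.74 m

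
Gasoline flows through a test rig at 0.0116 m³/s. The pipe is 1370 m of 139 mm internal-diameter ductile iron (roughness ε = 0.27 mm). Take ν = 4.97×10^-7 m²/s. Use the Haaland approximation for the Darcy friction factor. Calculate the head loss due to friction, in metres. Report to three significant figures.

V = 4Q/(πD²) = 4·0.0116/(π·0.139²) = 0.7644 m/s
Re = VD/ν = 0.7644·0.139/4.97×10^-7 = 2.14×10^5 → turbulent
ε/D = 0.27/139 = 0.00194
Haaland: f = 0.02404
h_f = f(L/D)V²/(2g) = 0.02404·(1370/0.139)·0.7644²/(2·9.81) = 7.056 m

h_f ≈ 7.06 m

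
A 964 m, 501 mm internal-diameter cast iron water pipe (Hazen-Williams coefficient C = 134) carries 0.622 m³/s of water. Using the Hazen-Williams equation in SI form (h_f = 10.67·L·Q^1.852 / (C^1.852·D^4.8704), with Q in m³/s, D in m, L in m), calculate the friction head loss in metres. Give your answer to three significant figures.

h_f = 10.67·964·0.622^1.852 / (134^1.852·0.501^4.8704) = 14.22 m

h_f ≈ 14.2 m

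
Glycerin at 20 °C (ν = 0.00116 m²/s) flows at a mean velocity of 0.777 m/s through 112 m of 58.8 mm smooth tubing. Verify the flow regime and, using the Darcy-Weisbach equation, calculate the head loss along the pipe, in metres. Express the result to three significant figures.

Re = VD/ν = 0.777·0.05880/0.00116 = 39.4 → laminar (Re < 2300)
f = 64/Re = 1.625
h_f = f(L/D)V²/(2g) = 1.625·(112/0.05880)·0.777²/(2·9.81) = 95.24 m

h_f ≈ 95.2 m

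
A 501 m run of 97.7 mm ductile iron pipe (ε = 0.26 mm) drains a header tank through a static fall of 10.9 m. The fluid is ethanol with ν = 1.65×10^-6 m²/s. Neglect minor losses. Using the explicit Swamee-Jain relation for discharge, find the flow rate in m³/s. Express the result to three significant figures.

Q ≈ 0.00929 m³/s

Swamee-Jain (Type II): Q = -0.965·√(gD⁵h_f/L)·ln[ε/(3.7D) + √(3.17ν²L/(gD³h_f))]
√(gD⁵h_f/L) = √(9.81·0.0977⁵·10.9/501) = 0.001378
ε/(3.7D) = 7.19×10^-4; √(3.17ν²L/(gD³h_f)) = 2.08×10^-4
Q = -0.965·0.001378·ln(9.275×10^-4) = 0.009288 m³/s
Check: V = 1.24 m/s, Re = 7.34×10^4, f = 0.02745, h_f = 11.0 m ≈ 10.9 m ✓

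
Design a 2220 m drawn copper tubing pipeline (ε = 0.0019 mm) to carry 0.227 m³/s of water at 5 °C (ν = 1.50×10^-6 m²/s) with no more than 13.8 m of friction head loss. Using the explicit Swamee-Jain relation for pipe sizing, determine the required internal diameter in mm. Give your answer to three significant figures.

D ≈ 396 mm

Swamee-Jain (Type III): D = 0.66·[ε^1.25·(LQ²/(gh_f))^4.75 + ν·Q^9.4·(L/(gh_f))^5.2]^0.04
LQ²/(gh_f) = 0.8450; L/(gh_f) = 16.40
Term 1 = ε^1.25·(…)^4.75 = 3.17×10^-8; Term 2 = ν·Q^9.4·(…)^5.2 = 2.75×10^-6
D = 0.66·(3.17×10^-8 + 2.75×10^-6)^0.04 = 0.3957 m = 396 mm
Check: V = 1.85 m/s, Re = 4.87×10^5, f = 0.01323, h_f = 12.9 m ≈ 13.8 m ✓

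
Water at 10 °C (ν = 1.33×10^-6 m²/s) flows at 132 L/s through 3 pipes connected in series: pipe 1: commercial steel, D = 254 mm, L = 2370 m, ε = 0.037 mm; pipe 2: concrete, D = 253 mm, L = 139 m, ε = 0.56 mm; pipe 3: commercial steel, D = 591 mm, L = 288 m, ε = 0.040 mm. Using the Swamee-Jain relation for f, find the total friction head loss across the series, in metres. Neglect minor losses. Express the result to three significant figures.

H ≈ 53.2 m

Pipe 1: V = 2.605 m/s, Re = 4.98×10^5, ε/D = 1.46×10^-4, f = 0.01498, h_1 = f(L/D)V²/2g = 48.35 m
Pipe 2: V = 2.626 m/s, Re = 4.99×10^5, ε/D = 0.00221, f = 0.02452, h_2 = f(L/D)V²/2g = 4.733 m
Pipe 3: V = 0.4812 m/s, Re = 2.14×10^5, ε/D = 6.77×10^-5, f = 0.01595, h_3 = f(L/D)V²/2g = 0.09172 m
Series → Q common, losses add: H = Σh = 53.17 m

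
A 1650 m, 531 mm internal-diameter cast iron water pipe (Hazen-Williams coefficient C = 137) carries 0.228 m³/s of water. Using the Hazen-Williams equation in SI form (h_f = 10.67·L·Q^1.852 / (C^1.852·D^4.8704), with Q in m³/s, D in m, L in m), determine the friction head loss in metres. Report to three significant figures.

h_f = 10.67·1650·0.228^1.852 / (137^1.852·0.531^4.8704) = 2.743 m

h_f ≈ 2.74 m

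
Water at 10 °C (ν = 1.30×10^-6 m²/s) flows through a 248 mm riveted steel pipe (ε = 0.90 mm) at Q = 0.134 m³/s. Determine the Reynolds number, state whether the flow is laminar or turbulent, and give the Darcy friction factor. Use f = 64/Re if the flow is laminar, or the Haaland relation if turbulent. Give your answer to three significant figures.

V = 4Q/(πD²) = 2.774 m/s
Re = VD/ν = 2.774·0.248/1.30×10^-6 = 5.29×10^5
Re > 4000 → turbulent; ε/D = 0.00363
Haaland: f = 0.02788

Re ≈ 5.29×10^5; turbulent; f ≈ 0.0279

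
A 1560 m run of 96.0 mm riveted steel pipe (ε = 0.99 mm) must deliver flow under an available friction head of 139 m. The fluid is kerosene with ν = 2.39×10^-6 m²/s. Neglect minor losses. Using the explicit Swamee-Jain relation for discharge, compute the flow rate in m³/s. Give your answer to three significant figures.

Q ≈ 0.0150 m³/s

Swamee-Jain (Type II): Q = -0.965·√(gD⁵h_f/L)·ln[ε/(3.7D) + √(3.17ν²L/(gD³h_f))]
√(gD⁵h_f/L) = √(9.81·0.0960⁵·139/1560) = 0.002670
ε/(3.7D) = 0.00279; √(3.17ν²L/(gD³h_f)) = 1.53×10^-4
Q = -0.965·0.002670·ln(0.002940) = 0.01502 m³/s
Check: V = 2.07 m/s, Re = 8.33×10^4, f = 0.03928, h_f = 140 m ≈ 139 m ✓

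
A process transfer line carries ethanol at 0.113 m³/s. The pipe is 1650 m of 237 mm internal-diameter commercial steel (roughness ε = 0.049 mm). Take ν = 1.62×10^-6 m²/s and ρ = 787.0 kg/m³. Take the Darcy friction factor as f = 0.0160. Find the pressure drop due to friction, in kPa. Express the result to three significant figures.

Δp ≈ 288 kPa

V = 4Q/(πD²) = 4·0.113/(π·0.237²) = 2.561 m/s
h_f = f(L/D)V²/(2g) = 0.01600·(1650/0.237)·2.561²/(2·9.81) = 37.25 m
Δp = ρg·h_f = 787.0·9.81·37.25 = 287.6 kPa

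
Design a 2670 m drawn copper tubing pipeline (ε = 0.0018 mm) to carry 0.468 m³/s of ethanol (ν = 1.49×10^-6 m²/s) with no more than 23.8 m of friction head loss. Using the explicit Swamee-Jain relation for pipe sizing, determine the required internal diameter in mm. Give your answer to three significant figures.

Swamee-Jain (Type III): D = 0.66·[ε^1.25·(LQ²/(gh_f))^4.75 + ν·Q^9.4·(L/(gh_f))^5.2]^0.04
LQ²/(gh_f) = 2.505; L/(gh_f) = 11.44
Term 1 = ε^1.25·(…)^4.75 = 5.17×10^-6; Term 2 = ν·Q^9.4·(…)^5.2 = 3.77×10^-4
D = 0.66·(5.17×10^-6 + 3.77×10^-4)^0.04 = 0.4818 m = 482 mm
Check: V = 2.57 m/s, Re = 8.30×10^5, f = 0.01206, h_f = 22.5 m ≈ 23.8 m ✓

D ≈ 482 mm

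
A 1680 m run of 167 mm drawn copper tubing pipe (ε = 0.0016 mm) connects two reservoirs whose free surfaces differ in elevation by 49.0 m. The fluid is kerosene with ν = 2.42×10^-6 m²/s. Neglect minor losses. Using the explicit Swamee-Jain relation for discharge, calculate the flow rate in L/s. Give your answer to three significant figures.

Swamee-Jain (Type II): Q = -0.965·√(gD⁵h_f/L)·ln[ε/(3.7D) + √(3.17ν²L/(gD³h_f))]
√(gD⁵h_f/L) = √(9.81·0.167⁵·49.0/1680) = 0.006096
ε/(3.7D) = 2.59×10^-6; √(3.17ν²L/(gD³h_f)) = 1.18×10^-4
Q = -0.965·0.006096·ln(1.206×10^-4) = 0.05308 m³/s
Check: V = 2.42 m/s, Re = 1.67×10^5, f = 0.01617, h_f = 48.7 m ≈ 49.0 m ✓

Q ≈ 53.1 L/s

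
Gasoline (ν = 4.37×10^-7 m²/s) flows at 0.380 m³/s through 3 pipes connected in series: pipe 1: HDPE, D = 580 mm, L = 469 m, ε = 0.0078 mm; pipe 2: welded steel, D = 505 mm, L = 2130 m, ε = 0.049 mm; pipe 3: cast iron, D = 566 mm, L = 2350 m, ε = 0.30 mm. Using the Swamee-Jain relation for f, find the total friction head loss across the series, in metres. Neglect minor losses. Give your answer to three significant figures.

H ≈ 19.1 m

Pipe 1: V = 1.438 m/s, Re = 1.91×10^6, ε/D = 1.34×10^-5, f = 0.01092, h_1 = f(L/D)V²/2g = 0.9309 m
Pipe 2: V = 1.897 m/s, Re = 2.19×10^6, ε/D = 9.70×10^-5, f = 0.01276, h_2 = f(L/D)V²/2g = 9.875 m
Pipe 3: V = 1.510 m/s, Re = 1.96×10^6, ε/D = 5.30×10^-4, f = 0.01724, h_3 = f(L/D)V²/2g = 8.324 m
Series → Q common, losses add: H = Σh = 19.13 m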